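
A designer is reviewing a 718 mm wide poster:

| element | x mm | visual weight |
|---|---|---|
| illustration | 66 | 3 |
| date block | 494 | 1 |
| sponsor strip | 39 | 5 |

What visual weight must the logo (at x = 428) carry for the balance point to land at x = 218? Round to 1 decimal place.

w ≈ 5.1

Fixed elements: Σw = 3 + 1 + 5 = 9, Σw·x = 3·66 + 1·494 + 5·39 = 887.
Set Σw·x/Σw = 218: (887 + 428w) = 218·(9 + w).
Rearranging, w·(428 − 218) = 218·9 − 887 = 1075, so w ≈ 1075/210 = 5.12.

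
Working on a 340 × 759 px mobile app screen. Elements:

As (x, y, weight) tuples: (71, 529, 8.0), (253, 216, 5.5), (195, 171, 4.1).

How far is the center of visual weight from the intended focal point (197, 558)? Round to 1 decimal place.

≈ 214.0 px

Weights sum to 8.0 + 5.5 + 4.1 = 17.6.
x: (8.0·71 + 5.5·253 + 4.1·195) / 17.6 = 2759.0 / 17.6 ≈ 156.76
y: (8.0·529 + 5.5·216 + 4.1·171) / 17.6 = 6121.1 / 17.6 ≈ 347.79
From (197, 558): dx = -40.24, dy = -210.21, so the distance is √(dx²+dy²) ≈ 214.03.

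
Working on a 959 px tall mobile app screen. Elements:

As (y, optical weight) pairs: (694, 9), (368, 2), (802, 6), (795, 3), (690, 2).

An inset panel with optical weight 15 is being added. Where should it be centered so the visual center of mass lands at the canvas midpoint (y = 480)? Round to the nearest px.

After adding the inset panel, total weight = 9 + 2 + 6 + 3 + 2 + 15 = 37.
y: target moment 37×480 = 17760; current 9·694 + 2·368 + 6·802 + 3·795 + 2·690 = 15559; the inset panel supplies 2201, so y = 2201/15 ≈ 146.73.

y ≈ 147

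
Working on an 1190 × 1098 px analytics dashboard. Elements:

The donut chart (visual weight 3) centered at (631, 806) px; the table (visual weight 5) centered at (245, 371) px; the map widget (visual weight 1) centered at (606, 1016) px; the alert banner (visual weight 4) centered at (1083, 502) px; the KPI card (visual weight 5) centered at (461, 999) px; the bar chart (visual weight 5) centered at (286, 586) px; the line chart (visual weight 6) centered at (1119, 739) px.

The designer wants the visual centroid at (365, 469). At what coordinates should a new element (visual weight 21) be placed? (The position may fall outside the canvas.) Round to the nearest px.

New total weight: (3 + 5 + 1 + 4 + 5 + 5 + 6) + 21 = 50.
Along x: (18505 + 21·x) / 50 = 365 (existing moment 3·631 + 5·245 + 1·606 + 4·1083 + 5·461 + 5·286 + 6·1119 = 18505) ⇒ x = (18250 − 18505) / 21 ≈ -12.14.
Along y: (19656 + 21·y) / 50 = 469 (existing moment 3·806 + 5·371 + 1·1016 + 4·502 + 5·999 + 5·586 + 6·739 = 19656) ⇒ y = (23450 − 19656) / 21 ≈ 180.67.

(-12, 181)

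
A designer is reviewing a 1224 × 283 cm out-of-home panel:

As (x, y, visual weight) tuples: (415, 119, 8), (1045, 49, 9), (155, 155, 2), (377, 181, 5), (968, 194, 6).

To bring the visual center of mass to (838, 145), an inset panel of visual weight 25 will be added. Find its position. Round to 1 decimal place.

(1014.5, 168.1)

After adding the inset panel, total weight = 8 + 9 + 2 + 5 + 6 + 25 = 55.
x: need Σw·x = 55·838 = 46090. Existing = 8·415 + 9·1045 + 2·155 + 5·377 + 6·968 = 20728. Remainder 25362 / 25 ≈ 1014.48.
y: need Σw·y = 55·145 = 7975. Existing = 8·119 + 9·49 + 2·155 + 5·181 + 6·194 = 3772. Remainder 4203 / 25 ≈ 168.12.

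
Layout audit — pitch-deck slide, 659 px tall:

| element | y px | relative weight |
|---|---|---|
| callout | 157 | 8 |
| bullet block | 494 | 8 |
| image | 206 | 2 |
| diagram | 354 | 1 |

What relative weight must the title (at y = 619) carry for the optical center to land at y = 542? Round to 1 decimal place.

Known weights sum to 8 + 8 + 2 + 1 = 19; their moment is 8·157 + 8·494 + 2·206 + 1·354 = 5974.
For the centroid to hit 542: (5974 + w·619) / (19 + w) = 542.
Rearranging, w·(619 − 542) = 542·19 − 5974 = 4324, so w ≈ 4324/77 = 56.16.

w ≈ 56.2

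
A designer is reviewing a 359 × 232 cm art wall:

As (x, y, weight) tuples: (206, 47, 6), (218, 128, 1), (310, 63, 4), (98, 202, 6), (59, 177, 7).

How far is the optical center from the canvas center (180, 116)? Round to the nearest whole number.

≈ 29 cm

Σw = 6 + 1 + 4 + 6 + 7 = 24.
x-moment: 6·206 + 1·218 + 4·310 + 6·98 + 7·59 = 3695; centroid 3695/24 ≈ 153.96.
y-moment: 6·47 + 1·128 + 4·63 + 6·202 + 7·177 = 3113; centroid 3113/24 ≈ 129.71.
Offset from (180, 116): Δx ≈ -26.04, Δy ≈ 13.71; distance = √(Δx² + Δy²) ≈ 29.43.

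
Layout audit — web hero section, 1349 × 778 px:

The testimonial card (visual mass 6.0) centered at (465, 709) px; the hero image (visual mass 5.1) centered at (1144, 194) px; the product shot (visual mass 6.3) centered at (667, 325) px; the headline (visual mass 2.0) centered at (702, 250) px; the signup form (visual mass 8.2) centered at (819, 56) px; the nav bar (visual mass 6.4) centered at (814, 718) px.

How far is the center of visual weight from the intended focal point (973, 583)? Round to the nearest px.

Σw = 6.0 + 5.1 + 6.3 + 2.0 + 8.2 + 6.4 = 34.0.
Σw·x = 26155.9; x̄ = 26155.9/34.0 ≈ 769.29.
Σw·y = 12845.3; ȳ = 12845.3/34.0 ≈ 377.80.
From (973, 583): dx = -203.71, dy = -205.20, so the distance is √(dx²+dy²) ≈ 289.14.

≈ 289 px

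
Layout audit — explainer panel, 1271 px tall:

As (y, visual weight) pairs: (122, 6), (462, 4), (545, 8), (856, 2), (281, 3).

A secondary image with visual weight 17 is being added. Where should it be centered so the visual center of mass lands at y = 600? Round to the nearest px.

y ≈ 853

After adding the secondary image, total weight = 6 + 4 + 8 + 2 + 3 + 17 = 40.
Along y: (9495 + 17·y) / 40 = 600 (existing moment 6·122 + 4·462 + 8·545 + 2·856 + 3·281 = 9495) ⇒ y = (24000 − 9495) / 17 ≈ 853.24.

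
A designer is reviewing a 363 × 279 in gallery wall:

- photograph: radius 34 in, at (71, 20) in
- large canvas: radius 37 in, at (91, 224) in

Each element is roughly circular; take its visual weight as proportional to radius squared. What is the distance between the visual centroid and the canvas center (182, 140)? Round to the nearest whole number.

≈ 101 in

r² weights: photograph 34² = 1156, large canvas 37² = 1369. Total = 2525.
x: (1156·71 + 1369·91) / 2525 = 206655 / 2525 ≈ 81.84
y: (1156·20 + 1369·224) / 2525 = 329776 / 2525 ≈ 130.60
From (182, 140): dx = -100.16, dy = -9.40, so the distance is √(dx²+dy²) ≈ 100.60.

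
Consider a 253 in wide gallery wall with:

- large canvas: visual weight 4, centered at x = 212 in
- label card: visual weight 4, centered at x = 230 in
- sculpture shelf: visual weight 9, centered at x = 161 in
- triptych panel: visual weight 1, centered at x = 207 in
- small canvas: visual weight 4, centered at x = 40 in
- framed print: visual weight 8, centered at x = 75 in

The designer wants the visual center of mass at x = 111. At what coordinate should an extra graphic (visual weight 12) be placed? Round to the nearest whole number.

x ≈ 40

With the extra graphic, Σw becomes 4 + 4 + 9 + 1 + 4 + 8 + 12 = 42.
x: target moment 42×111 = 4662; current 4·212 + 4·230 + 9·161 + 1·207 + 4·40 + 8·75 = 4184; the extra graphic supplies 478, so x = 478/12 ≈ 39.83.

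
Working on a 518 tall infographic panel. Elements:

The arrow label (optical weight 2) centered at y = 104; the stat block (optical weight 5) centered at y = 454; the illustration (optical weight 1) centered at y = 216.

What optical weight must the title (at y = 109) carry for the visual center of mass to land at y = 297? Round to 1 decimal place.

w ≈ 1.7

Known weights sum to 2 + 5 + 1 = 8; their moment is 2·104 + 5·454 + 1·216 = 2694.
For the centroid to hit 297: (2694 + w·109) / (8 + w) = 297.
Rearranging, w·(109 − 297) = 297·8 − 2694 = -318, so w ≈ -318/-188 = 1.69.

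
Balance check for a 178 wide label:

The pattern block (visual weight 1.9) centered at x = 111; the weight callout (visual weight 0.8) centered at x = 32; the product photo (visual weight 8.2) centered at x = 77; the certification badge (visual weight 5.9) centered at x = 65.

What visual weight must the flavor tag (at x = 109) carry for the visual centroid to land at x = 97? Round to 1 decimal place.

w ≈ 31.5

Known weights sum to 1.9 + 0.8 + 8.2 + 5.9 = 16.8; their moment is 1.9·111 + 0.8·32 + 8.2·77 + 5.9·65 = 1251.4.
Balance at x = 97 requires (1251.4 + w·109) / (16.8 + w) = 97.
Solving: w = (97·16.8 − 1251.4) / (109 − 97) = 378.2 / 12 ≈ 31.52.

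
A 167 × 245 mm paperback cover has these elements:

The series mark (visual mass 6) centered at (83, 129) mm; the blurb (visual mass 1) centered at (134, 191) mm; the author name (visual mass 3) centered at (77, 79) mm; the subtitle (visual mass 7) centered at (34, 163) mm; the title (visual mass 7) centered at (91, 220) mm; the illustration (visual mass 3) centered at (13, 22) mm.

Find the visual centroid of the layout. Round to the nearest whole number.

Total weight = 6 + 1 + 3 + 7 + 7 + 3 = 27.
x: (6·83 + 1·134 + 3·77 + 7·34 + 7·91 + 3·13) / 27 = 1777 / 27 ≈ 65.81
y: (6·129 + 1·191 + 3·79 + 7·163 + 7·220 + 3·22) / 27 = 3949 / 27 ≈ 146.26

(66, 146)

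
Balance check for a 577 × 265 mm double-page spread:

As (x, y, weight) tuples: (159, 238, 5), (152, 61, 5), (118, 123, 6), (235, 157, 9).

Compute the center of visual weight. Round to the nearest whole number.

Weights sum to 5 + 5 + 6 + 9 = 25.
Σw·x = 5·159 + 5·152 + 6·118 + 9·235 = 4378, so x̄ = 4378/25 ≈ 175.12.
Σw·y = 5·238 + 5·61 + 6·123 + 9·157 = 3646, so ȳ = 3646/25 ≈ 145.84.

(175, 146)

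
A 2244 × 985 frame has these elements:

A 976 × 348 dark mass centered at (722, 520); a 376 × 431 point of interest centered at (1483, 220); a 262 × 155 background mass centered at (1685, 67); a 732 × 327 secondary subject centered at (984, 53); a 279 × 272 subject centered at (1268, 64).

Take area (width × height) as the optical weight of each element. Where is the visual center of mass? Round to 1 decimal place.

Taking area as weight: dark mass 976·348 = 339648, point of interest 376·431 = 162056, background mass 262·155 = 40610, secondary subject 732·327 = 239364, subject 279·272 = 75888. Sum 857566.
Σw·x = 339648·722 + 162056·1483 + 40610·1685 + 239364·984 + 75888·1268 = 885742914, so x̄ = 885742914/857566 ≈ 1032.86.
Σw·y = 339648·520 + 162056·220 + 40610·67 + 239364·53 + 75888·64 = 232533274, so ȳ = 232533274/857566 ≈ 271.15.

(1032.9, 271.2)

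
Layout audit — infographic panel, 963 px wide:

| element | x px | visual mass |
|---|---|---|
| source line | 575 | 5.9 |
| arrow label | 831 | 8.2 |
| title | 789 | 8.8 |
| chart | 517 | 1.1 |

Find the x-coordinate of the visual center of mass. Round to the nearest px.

Σw = 5.9 + 8.2 + 8.8 + 1.1 = 24.0.
x-moment: 5.9·575 + 8.2·831 + 8.8·789 + 1.1·517 = 17718.6; centroid 17718.6/24.0 ≈ 738.28.

x ≈ 738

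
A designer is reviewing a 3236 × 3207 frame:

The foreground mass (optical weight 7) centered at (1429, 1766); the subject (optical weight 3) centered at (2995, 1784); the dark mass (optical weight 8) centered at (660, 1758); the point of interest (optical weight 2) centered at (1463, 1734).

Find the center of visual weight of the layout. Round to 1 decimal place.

Weights sum to 7 + 3 + 8 + 2 = 20.
Σw·x = 7·1429 + 3·2995 + 8·660 + 2·1463 = 27194, so x̄ = 27194/20 ≈ 1359.70.
Σw·y = 7·1766 + 3·1784 + 8·1758 + 2·1734 = 35246, so ȳ = 35246/20 ≈ 1762.30.

(1359.7, 1762.3)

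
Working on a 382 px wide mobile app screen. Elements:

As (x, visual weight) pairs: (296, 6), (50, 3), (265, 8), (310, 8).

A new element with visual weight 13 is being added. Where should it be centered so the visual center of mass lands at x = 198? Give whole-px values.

x ≈ 77

With the new element, Σw becomes 6 + 3 + 8 + 8 + 13 = 38.
x: target moment 38×198 = 7524; current 6·296 + 3·50 + 8·265 + 8·310 = 6526; the new element supplies 998, so x = 998/13 ≈ 76.77.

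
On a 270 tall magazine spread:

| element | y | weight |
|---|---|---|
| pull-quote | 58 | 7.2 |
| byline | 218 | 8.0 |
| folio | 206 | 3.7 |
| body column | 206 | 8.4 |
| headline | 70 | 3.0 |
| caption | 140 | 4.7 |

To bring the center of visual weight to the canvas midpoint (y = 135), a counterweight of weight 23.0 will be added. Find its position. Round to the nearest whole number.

After adding the counterweight, total weight = 7.2 + 8.0 + 3.7 + 8.4 + 3.0 + 4.7 + 23.0 = 58.0.
y: target moment 58.0×135 = 7830.0; current 7.2·58 + 8.0·218 + 3.7·206 + 8.4·206 + 3.0·70 + 4.7·140 = 5522.2; the counterweight supplies 2307.8, so y = 2307.8/23.0 ≈ 100.34.

y ≈ 100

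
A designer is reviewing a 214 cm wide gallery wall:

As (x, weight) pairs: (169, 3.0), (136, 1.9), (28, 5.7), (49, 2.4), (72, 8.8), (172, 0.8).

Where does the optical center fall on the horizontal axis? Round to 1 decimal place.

x ≈ 80.3

Total weight = 3.0 + 1.9 + 5.7 + 2.4 + 8.8 + 0.8 = 22.6.
Σw·x = 3.0·169 + 1.9·136 + 5.7·28 + 2.4·49 + 8.8·72 + 0.8·172 = 1813.8, so x̄ = 1813.8/22.6 ≈ 80.26.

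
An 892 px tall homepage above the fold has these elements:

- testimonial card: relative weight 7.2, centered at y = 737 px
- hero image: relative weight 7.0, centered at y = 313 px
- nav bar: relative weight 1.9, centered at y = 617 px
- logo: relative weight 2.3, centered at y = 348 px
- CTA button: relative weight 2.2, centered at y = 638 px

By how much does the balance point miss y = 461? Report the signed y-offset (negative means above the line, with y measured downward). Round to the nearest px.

≈ 67 px

Σw = 7.2 + 7.0 + 1.9 + 2.3 + 2.2 = 20.6.
y: (7.2·737 + 7.0·313 + 1.9·617 + 2.3·348 + 2.2·638) / 20.6 = 10873.7 / 20.6 ≈ 527.85
Difference: 527.85 − 461 ≈ 66.85.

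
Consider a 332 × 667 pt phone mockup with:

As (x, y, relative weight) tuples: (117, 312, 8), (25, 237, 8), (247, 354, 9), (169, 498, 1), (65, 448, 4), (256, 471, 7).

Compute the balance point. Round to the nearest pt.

(151, 356)

Weights sum to 8 + 8 + 9 + 1 + 4 + 7 = 37.
x: (8·117 + 8·25 + 9·247 + 1·169 + 4·65 + 7·256) / 37 = 5580 / 37 ≈ 150.81
y: (8·312 + 8·237 + 9·354 + 1·498 + 4·448 + 7·471) / 37 = 13165 / 37 ≈ 355.81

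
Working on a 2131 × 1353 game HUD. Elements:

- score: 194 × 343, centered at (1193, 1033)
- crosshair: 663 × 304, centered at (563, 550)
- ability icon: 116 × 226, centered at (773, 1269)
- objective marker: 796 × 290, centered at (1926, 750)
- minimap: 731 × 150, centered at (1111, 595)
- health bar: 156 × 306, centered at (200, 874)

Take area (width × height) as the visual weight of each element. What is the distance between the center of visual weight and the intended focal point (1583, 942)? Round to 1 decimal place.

≈ 480.1

Taking area as weight: score 194·343 = 66542, crosshair 663·304 = 201552, ability icon 116·226 = 26216, objective marker 796·290 = 230840, minimap 731·150 = 109650, health bar 156·306 = 47736. Sum 682536.
x: (66542·1193 + 201552·563 + 26216·773 + 230840·1926 + 109650·1111 + 47736·200) / 682536 = 789089540 / 682536 ≈ 1156.11
y: (66542·1033 + 201552·550 + 26216·1269 + 230840·750 + 109650·595 + 47736·874) / 682536 = 492952604 / 682536 ≈ 722.24
Offset from (1583, 942): Δx ≈ -426.89, Δy ≈ -219.76; distance = √(Δx² + Δy²) ≈ 480.13.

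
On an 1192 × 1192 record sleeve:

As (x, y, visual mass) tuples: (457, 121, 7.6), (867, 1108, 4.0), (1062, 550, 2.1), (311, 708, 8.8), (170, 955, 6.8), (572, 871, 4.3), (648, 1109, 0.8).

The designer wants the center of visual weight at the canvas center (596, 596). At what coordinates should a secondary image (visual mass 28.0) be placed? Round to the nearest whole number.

After adding the secondary image, total weight = 7.6 + 4.0 + 2.1 + 8.8 + 6.8 + 4.3 + 0.8 + 28.0 = 62.4.
x: target moment 62.4×596 = 37190.4; current 7.6·457 + 4.0·867 + 2.1·1062 + 8.8·311 + 6.8·170 + 4.3·572 + 0.8·648 = 16042.2; the secondary image supplies 21148.2, so x = 21148.2/28.0 ≈ 755.29.
y: target moment 62.4×596 = 37190.4; current 7.6·121 + 4.0·1108 + 2.1·550 + 8.8·708 + 6.8·955 + 4.3·871 + 0.8·1109 = 23863.5; the secondary image supplies 13326.9, so y = 13326.9/28.0 ≈ 475.96.

(755, 476)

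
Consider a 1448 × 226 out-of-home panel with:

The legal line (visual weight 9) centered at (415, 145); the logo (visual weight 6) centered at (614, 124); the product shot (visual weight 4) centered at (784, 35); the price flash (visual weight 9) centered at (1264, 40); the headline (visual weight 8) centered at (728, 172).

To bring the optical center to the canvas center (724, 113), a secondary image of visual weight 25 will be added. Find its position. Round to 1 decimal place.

With the secondary image, Σw becomes 9 + 6 + 4 + 9 + 8 + 25 = 61.
Along x: (27755 + 25·x) / 61 = 724 (existing moment 9·415 + 6·614 + 4·784 + 9·1264 + 8·728 = 27755) ⇒ x = (44164 − 27755) / 25 ≈ 656.36.
Along y: (3925 + 25·y) / 61 = 113 (existing moment 9·145 + 6·124 + 4·35 + 9·40 + 8·172 = 3925) ⇒ y = (6893 − 3925) / 25 ≈ 118.72.

(656.4, 118.7)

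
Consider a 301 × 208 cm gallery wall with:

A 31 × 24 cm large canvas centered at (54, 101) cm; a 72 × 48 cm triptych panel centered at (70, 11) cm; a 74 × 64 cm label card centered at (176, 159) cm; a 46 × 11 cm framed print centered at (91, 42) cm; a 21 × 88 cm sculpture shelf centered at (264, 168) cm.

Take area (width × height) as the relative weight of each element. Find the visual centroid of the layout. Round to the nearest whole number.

Areas: large canvas 31·24 = 744, triptych panel 72·48 = 3456, label card 74·64 = 4736, framed print 46·11 = 506, sculpture shelf 21·88 = 1848. Total weight = 11290.
Σw·x = 744·54 + 3456·70 + 4736·176 + 506·91 + 1848·264 = 1649550, so x̄ = 1649550/11290 ≈ 146.11.
Σw·y = 744·101 + 3456·11 + 4736·159 + 506·42 + 1848·168 = 1197900, so ȳ = 1197900/11290 ≈ 106.10.

(146, 106)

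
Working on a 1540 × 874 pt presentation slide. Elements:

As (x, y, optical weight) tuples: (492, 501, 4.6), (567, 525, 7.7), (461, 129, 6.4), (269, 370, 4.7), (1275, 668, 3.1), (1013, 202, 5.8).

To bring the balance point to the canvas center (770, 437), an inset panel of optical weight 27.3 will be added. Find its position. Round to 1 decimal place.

(923.8, 508.8)

After adding the inset panel, total weight = 4.6 + 7.7 + 6.4 + 4.7 + 3.1 + 5.8 + 27.3 = 59.6.
x: need Σw·x = 59.6·770 = 45892.0. Existing = 4.6·492 + 7.7·567 + 6.4·461 + 4.7·269 + 3.1·1275 + 5.8·1013 = 20671.7. Remainder 25220.3 / 27.3 ≈ 923.82.
y: need Σw·y = 59.6·437 = 26045.2. Existing = 4.6·501 + 7.7·525 + 6.4·129 + 4.7·370 + 3.1·668 + 5.8·202 = 12154.1. Remainder 13891.1 / 27.3 ≈ 508.83.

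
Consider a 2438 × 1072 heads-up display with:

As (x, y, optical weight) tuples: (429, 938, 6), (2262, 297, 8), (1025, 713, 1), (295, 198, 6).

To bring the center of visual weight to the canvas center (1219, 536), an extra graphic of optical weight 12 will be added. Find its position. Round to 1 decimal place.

(1396.8, 648.6)

With the extra graphic, Σw becomes 6 + 8 + 1 + 6 + 12 = 33.
x: need Σw·x = 33·1219 = 40227. Existing = 6·429 + 8·2262 + 1·1025 + 6·295 = 23465. Remainder 16762 / 12 ≈ 1396.83.
y: need Σw·y = 33·536 = 17688. Existing = 6·938 + 8·297 + 1·713 + 6·198 = 9905. Remainder 7783 / 12 ≈ 648.58.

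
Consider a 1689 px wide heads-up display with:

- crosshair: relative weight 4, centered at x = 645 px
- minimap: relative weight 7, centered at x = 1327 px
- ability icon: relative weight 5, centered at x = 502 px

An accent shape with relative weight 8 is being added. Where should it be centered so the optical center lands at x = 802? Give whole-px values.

After adding the accent shape, total weight = 4 + 7 + 5 + 8 = 24.
x: target moment 24×802 = 19248; current 4·645 + 7·1327 + 5·502 = 14379; the accent shape supplies 4869, so x = 4869/8 ≈ 608.62.

x ≈ 609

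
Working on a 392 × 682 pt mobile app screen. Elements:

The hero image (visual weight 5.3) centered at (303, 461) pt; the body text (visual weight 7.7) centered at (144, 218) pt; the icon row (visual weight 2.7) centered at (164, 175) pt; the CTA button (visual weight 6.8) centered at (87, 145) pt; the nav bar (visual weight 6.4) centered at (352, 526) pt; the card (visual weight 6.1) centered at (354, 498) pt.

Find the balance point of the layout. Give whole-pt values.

Total weight = 5.3 + 7.7 + 2.7 + 6.8 + 6.4 + 6.1 = 35.0.
Σw·x = 8161.3; x̄ = 8161.3/35.0 ≈ 233.18.
y: moment 11984.6 / weight 35.0 ≈ 342.42

(233, 342)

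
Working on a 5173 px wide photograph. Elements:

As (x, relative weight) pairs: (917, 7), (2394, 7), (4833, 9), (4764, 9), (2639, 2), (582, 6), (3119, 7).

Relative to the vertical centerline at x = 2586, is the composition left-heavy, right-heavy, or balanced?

right-heavy

Σw = 7 + 7 + 9 + 9 + 2 + 6 + 7 = 47.
x: (7·917 + 7·2394 + 9·4833 + 9·4764 + 2·2639 + 6·582 + 7·3119) / 47 = 140153 / 47 ≈ 2981.98
Since 2982.0 is right of 2586, the composition reads right-heavy.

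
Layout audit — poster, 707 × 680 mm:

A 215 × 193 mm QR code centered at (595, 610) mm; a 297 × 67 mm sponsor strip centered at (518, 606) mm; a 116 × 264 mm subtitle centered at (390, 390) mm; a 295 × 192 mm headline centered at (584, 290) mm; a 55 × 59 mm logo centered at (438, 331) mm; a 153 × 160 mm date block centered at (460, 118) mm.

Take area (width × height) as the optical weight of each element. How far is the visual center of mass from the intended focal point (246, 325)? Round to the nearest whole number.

Areas: QR code 215·193 = 41495, sponsor strip 297·67 = 19899, subtitle 116·264 = 30624, headline 295·192 = 56640, logo 55·59 = 3245, date block 153·160 = 24480. Total weight = 176383.
Σw·x = 41495·595 + 19899·518 + 30624·390 + 56640·584 + 3245·438 + 24480·460 = 92700437, so x̄ = 92700437/176383 ≈ 525.56.
Σw·y = 41495·610 + 19899·606 + 30624·390 + 56640·290 + 3245·331 + 24480·118 = 69702439, so ȳ = 69702439/176383 ≈ 395.18.
From (246, 325): dx = 279.56, dy = 70.18, so the distance is √(dx²+dy²) ≈ 288.24.

≈ 288 mm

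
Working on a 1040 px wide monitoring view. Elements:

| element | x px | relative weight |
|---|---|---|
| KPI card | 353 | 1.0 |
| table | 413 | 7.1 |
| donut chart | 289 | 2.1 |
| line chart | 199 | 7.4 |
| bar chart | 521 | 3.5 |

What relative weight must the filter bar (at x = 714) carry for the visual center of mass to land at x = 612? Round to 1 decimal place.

Existing Σw = 21.1 (1.0 + 7.1 + 2.1 + 7.4 + 3.5); existing moment 1.0·353 + 7.1·413 + 2.1·289 + 7.4·199 + 3.5·521 = 7188.3.
Set Σw·x/Σw = 612: (7188.3 + 714w) = 612·(21.1 + w).
Rearranging, w·(714 − 612) = 612·21.1 − 7188.3 = 5724.9, so w ≈ 5724.9/102 = 56.13.

w ≈ 56.1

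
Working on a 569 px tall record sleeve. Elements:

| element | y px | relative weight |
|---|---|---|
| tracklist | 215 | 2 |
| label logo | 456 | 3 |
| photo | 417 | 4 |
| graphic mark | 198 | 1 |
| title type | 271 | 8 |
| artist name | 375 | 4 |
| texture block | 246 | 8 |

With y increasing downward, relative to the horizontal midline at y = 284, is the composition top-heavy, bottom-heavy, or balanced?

bottom-heavy

Weights sum to 2 + 3 + 4 + 1 + 8 + 4 + 8 = 30.
y: moment 9300 / weight 30 ≈ 310.00
310.0 vs midline 284 → bottom-heavy.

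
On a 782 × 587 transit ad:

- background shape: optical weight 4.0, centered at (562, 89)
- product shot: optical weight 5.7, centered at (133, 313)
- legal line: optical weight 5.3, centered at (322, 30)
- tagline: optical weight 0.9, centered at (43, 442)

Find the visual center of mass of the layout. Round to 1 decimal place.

Weights sum to 4.0 + 5.7 + 5.3 + 0.9 = 15.9.
Σw·x = 4.0·562 + 5.7·133 + 5.3·322 + 0.9·43 = 4751.4, so x̄ = 4751.4/15.9 ≈ 298.83.
Σw·y = 4.0·89 + 5.7·313 + 5.3·30 + 0.9·442 = 2696.9, so ȳ = 2696.9/15.9 ≈ 169.62.

(298.8, 169.6)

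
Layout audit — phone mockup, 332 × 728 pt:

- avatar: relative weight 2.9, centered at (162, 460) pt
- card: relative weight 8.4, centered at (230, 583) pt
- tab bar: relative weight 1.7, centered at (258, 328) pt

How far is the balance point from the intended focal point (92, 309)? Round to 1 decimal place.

Σw = 2.9 + 8.4 + 1.7 = 13.0.
x-moment: 2.9·162 + 8.4·230 + 1.7·258 = 2840.4; centroid 2840.4/13.0 ≈ 218.49.
y-moment: 2.9·460 + 8.4·583 + 1.7·328 = 6788.8; centroid 6788.8/13.0 ≈ 522.22.
Relative to (92, 309): Δ = (126.49, 213.22); |Δ| = √(126.49² + 213.22²) ≈ 247.91.

≈ 247.9 pt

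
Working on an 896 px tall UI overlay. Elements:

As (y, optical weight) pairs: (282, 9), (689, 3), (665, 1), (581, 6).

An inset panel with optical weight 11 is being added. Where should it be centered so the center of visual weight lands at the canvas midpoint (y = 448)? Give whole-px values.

After adding the inset panel, total weight = 9 + 3 + 1 + 6 + 11 = 30.
y: need Σw·y = 30·448 = 13440. Existing = 9·282 + 3·689 + 1·665 + 6·581 = 8756. Remainder 4684 / 11 ≈ 425.82.

y ≈ 426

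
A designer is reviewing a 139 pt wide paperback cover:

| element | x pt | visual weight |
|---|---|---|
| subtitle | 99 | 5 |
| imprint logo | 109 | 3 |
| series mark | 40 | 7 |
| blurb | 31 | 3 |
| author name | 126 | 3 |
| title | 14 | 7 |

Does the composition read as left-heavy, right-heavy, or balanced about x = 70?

Total weight = 5 + 3 + 7 + 3 + 3 + 7 = 28.
Σw·x = 1671; x̄ = 1671/28 ≈ 59.68.
59.7 lies left of the midline 70, so the layout is left-heavy.

left-heavy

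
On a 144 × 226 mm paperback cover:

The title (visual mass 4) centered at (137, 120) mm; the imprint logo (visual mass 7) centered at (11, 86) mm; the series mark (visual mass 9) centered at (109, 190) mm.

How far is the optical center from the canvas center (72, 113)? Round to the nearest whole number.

≈ 28 mm

Total weight = 4 + 7 + 9 = 20.
x-moment: 4·137 + 7·11 + 9·109 = 1606; centroid 1606/20 ≈ 80.30.
y-moment: 4·120 + 7·86 + 9·190 = 2792; centroid 2792/20 ≈ 139.60.
Relative to (72, 113): Δ = (8.30, 26.60); |Δ| = √(8.30² + 26.60²) ≈ 27.86.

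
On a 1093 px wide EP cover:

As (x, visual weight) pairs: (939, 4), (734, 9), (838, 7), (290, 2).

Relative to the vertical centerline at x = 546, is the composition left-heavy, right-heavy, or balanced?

right-heavy

Total weight = 4 + 9 + 7 + 2 = 22.
x-moment: 4·939 + 9·734 + 7·838 + 2·290 = 16808; centroid 16808/22 ≈ 764.00.
764.0 vs midline 546 → right-heavy.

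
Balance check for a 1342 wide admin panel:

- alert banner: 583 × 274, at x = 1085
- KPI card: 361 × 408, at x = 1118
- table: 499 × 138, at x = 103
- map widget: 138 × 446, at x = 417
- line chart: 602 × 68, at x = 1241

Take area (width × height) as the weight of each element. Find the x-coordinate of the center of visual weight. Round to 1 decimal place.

Taking area as weight: alert banner 583·274 = 159742, KPI card 361·408 = 147288, table 499·138 = 68862, map widget 138·446 = 61548, line chart 602·68 = 40936. Sum 478376.
x-moment: 159742·1085 + 147288·1118 + 68862·103 + 61548·417 + 40936·1241 = 421547932; centroid 421547932/478376 ≈ 881.21.

x ≈ 881.2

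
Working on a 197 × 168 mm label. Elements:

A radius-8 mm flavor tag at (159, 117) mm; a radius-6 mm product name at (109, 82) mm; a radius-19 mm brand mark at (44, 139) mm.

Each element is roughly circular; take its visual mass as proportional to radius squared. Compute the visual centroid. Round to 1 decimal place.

r² weights: flavor tag 8² = 64, product name 6² = 36, brand mark 19² = 361. Total = 461.
x: (64·159 + 36·109 + 361·44) / 461 = 29984 / 461 ≈ 65.04
y: (64·117 + 36·82 + 361·139) / 461 = 60619 / 461 ≈ 131.49

(65.0, 131.5)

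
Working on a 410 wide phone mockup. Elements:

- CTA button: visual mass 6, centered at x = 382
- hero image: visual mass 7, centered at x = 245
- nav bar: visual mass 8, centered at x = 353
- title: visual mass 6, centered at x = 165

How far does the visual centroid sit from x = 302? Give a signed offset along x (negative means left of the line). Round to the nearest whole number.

≈ -12

Weights sum to 6 + 7 + 8 + 6 = 27.
x: (6·382 + 7·245 + 8·353 + 6·165) / 27 = 7821 / 27 ≈ 289.67
Offset from x = 302: 289.67 − 302 ≈ -12.33.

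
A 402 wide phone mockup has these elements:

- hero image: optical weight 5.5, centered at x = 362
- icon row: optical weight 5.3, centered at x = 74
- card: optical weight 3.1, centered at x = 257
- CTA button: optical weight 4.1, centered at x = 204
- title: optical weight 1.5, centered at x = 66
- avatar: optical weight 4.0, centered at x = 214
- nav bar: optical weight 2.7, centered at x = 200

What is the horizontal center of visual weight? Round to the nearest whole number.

x ≈ 210

Σw = 5.5 + 5.3 + 3.1 + 4.1 + 1.5 + 4.0 + 2.7 = 26.2.
x: moment 5511.3 / weight 26.2 ≈ 210.35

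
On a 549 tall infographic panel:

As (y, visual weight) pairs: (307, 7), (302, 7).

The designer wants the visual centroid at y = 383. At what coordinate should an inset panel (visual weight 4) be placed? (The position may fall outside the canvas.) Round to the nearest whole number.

y ≈ 658

After adding the inset panel, total weight = 7 + 7 + 4 = 18.
y: target moment 18×383 = 6894; current 7·307 + 7·302 = 4263; the inset panel supplies 2631, so y = 2631/4 ≈ 657.75.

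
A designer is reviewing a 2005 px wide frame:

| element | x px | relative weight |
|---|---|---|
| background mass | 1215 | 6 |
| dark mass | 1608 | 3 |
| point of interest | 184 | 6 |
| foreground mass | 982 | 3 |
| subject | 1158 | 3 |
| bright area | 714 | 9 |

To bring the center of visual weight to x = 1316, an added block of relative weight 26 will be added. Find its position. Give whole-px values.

x ≈ 1832

New total weight: (6 + 3 + 6 + 3 + 3 + 9) + 26 = 56.
Along x: (26064 + 26·x) / 56 = 1316 (existing moment 6·1215 + 3·1608 + 6·184 + 3·982 + 3·1158 + 9·714 = 26064) ⇒ x = (73696 − 26064) / 26 ≈ 1832.00.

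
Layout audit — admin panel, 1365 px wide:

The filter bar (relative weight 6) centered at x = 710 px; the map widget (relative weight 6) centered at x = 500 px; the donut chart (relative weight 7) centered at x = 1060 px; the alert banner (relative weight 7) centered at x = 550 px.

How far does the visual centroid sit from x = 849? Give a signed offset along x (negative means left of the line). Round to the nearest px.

≈ -136 px

Σw = 6 + 6 + 7 + 7 = 26.
x: (6·710 + 6·500 + 7·1060 + 7·550) / 26 = 18530 / 26 ≈ 712.69
Against x = 849, that's 712.69 − 849 = -136.31.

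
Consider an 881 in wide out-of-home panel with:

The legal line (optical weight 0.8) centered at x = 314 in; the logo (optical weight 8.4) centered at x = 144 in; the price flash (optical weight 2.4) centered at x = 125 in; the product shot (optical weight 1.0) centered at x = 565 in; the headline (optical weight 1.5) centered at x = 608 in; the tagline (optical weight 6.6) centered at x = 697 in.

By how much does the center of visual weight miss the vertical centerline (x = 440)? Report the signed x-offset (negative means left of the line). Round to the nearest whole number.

≈ -61 in

Weights sum to 0.8 + 8.4 + 2.4 + 1.0 + 1.5 + 6.6 = 20.7.
Σw·x = 0.8·314 + 8.4·144 + 2.4·125 + 1.0·565 + 1.5·608 + 6.6·697 = 7838.0, so x̄ = 7838.0/20.7 ≈ 378.65.
Offset from x = 440: 378.65 − 440 ≈ -61.35.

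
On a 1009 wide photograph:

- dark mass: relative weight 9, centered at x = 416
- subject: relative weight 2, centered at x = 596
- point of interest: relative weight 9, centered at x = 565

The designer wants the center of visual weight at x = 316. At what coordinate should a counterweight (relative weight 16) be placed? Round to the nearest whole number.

After adding the counterweight, total weight = 9 + 2 + 9 + 16 = 36.
x: target moment 36×316 = 11376; current 9·416 + 2·596 + 9·565 = 10021; the counterweight supplies 1355, so x = 1355/16 ≈ 84.69.

x ≈ 85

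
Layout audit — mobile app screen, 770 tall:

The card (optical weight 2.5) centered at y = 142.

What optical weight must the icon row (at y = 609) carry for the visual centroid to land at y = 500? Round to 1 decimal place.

w ≈ 8.2

The single fixed element contributes weight 2.5, moment 2.5·142 = 355.0.
For the centroid to hit 500: (355.0 + w·609) / (2.5 + w) = 500.
Rearranging, w·(609 − 500) = 500·2.5 − 355.0 = 895.0, so w ≈ 895.0/109 = 8.21.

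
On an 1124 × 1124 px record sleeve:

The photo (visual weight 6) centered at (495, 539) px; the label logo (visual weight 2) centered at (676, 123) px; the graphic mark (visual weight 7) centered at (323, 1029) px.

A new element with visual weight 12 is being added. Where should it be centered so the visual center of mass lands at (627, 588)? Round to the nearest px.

With the new element, Σw becomes 6 + 2 + 7 + 12 = 27.
Along x: (6583 + 12·x) / 27 = 627 (existing moment 6·495 + 2·676 + 7·323 = 6583) ⇒ x = (16929 − 6583) / 12 ≈ 862.17.
Along y: (10683 + 12·y) / 27 = 588 (existing moment 6·539 + 2·123 + 7·1029 = 10683) ⇒ y = (15876 − 10683) / 12 ≈ 432.75.

(862, 433)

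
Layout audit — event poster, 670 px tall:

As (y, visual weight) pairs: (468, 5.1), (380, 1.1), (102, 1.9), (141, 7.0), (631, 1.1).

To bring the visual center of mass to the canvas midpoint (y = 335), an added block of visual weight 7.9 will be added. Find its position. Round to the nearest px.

New total weight: (5.1 + 1.1 + 1.9 + 7.0 + 1.1) + 7.9 = 24.1.
y: target moment 24.1×335 = 8073.5; current 5.1·468 + 1.1·380 + 1.9·102 + 7.0·141 + 1.1·631 = 4679.7; the added block supplies 3393.8, so y = 3393.8/7.9 ≈ 429.59.

y ≈ 430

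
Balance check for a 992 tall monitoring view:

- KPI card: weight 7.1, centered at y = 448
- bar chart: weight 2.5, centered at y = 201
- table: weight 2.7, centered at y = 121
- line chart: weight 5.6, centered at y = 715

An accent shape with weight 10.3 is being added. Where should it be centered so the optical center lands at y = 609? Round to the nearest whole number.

y ≈ 889

After adding the accent shape, total weight = 7.1 + 2.5 + 2.7 + 5.6 + 10.3 = 28.2.
y: need Σw·y = 28.2·609 = 17173.8. Existing = 7.1·448 + 2.5·201 + 2.7·121 + 5.6·715 = 8014.0. Remainder 9159.8 / 10.3 ≈ 889.30.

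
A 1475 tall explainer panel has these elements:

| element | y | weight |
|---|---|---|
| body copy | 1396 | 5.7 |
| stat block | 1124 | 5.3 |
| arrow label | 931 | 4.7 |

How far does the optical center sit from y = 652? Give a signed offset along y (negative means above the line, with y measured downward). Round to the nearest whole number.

≈ 513

Total weight = 5.7 + 5.3 + 4.7 = 15.7.
y: (5.7·1396 + 5.3·1124 + 4.7·931) / 15.7 = 18290.1 / 15.7 ≈ 1164.97
Difference: 1164.97 − 652 ≈ 512.97.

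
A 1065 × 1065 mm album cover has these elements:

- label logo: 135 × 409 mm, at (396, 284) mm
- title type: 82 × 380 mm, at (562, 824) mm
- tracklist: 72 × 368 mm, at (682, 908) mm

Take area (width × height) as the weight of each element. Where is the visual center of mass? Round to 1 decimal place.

Taking area as weight: label logo 135·409 = 55215, title type 82·380 = 31160, tracklist 72·368 = 26496. Sum 112871.
x-moment: 55215·396 + 31160·562 + 26496·682 = 57447332; centroid 57447332/112871 ≈ 508.96.
y-moment: 55215·284 + 31160·824 + 26496·908 = 65415268; centroid 65415268/112871 ≈ 579.56.

(509.0, 579.6)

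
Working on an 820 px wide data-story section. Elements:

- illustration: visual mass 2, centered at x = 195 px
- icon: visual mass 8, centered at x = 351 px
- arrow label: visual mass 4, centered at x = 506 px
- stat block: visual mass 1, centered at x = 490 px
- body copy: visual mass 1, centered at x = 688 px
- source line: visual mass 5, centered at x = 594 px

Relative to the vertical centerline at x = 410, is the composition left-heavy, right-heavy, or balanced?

Total weight = 2 + 8 + 4 + 1 + 1 + 5 = 21.
Σw·x = 9370; x̄ = 9370/21 ≈ 446.19.
Since 446.2 is right of 410, the composition reads right-heavy.

right-heavy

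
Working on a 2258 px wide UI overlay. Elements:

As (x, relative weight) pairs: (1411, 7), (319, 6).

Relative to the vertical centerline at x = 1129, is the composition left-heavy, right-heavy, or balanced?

left-heavy

Σw = 7 + 6 = 13.
x-moment: 7·1411 + 6·319 = 11791; centroid 11791/13 ≈ 907.00.
907.0 vs midline 1129 → left-heavy.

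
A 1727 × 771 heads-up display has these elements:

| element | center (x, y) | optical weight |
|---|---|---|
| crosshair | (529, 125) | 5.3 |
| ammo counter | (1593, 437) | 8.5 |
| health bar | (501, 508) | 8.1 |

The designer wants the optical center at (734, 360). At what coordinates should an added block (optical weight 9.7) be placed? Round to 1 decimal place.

(287.8, 297.3)

New total weight: (5.3 + 8.5 + 8.1) + 9.7 = 31.6.
x: need Σw·x = 31.6·734 = 23194.4. Existing = 5.3·529 + 8.5·1593 + 8.1·501 = 20402.3. Remainder 2792.1 / 9.7 ≈ 287.85.
y: need Σw·y = 31.6·360 = 11376.0. Existing = 5.3·125 + 8.5·437 + 8.1·508 = 8491.8. Remainder 2884.2 / 9.7 ≈ 297.34.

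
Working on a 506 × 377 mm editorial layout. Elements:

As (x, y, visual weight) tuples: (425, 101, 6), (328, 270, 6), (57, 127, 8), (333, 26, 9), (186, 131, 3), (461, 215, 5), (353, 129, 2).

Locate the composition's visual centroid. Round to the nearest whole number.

(296, 133)

Total weight = 6 + 6 + 8 + 9 + 3 + 5 + 2 = 39.
x: (6·425 + 6·328 + 8·57 + 9·333 + 3·186 + 5·461 + 2·353) / 39 = 11540 / 39 ≈ 295.90
y: (6·101 + 6·270 + 8·127 + 9·26 + 3·131 + 5·215 + 2·129) / 39 = 5202 / 39 ≈ 133.38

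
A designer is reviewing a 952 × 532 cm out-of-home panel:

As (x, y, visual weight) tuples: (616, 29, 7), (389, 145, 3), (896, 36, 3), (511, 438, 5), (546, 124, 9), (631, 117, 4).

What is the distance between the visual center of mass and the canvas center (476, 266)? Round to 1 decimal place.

≈ 162.8 cm

Σw = 7 + 3 + 3 + 5 + 9 + 4 = 31.
Σw·x = 7·616 + 3·389 + 3·896 + 5·511 + 9·546 + 4·631 = 18160, so x̄ = 18160/31 ≈ 585.81.
Σw·y = 7·29 + 3·145 + 3·36 + 5·438 + 9·124 + 4·117 = 4520, so ȳ = 4520/31 ≈ 145.81.
Relative to (476, 266): Δ = (109.81, -120.19); |Δ| = √(109.81² + -120.19²) ≈ 162.80.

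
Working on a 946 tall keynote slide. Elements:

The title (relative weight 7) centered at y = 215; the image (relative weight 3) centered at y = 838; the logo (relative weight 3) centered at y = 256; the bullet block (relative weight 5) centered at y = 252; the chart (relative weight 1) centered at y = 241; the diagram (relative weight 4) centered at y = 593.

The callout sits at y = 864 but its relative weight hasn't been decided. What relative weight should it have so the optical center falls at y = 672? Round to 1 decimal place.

Known weights sum to 7 + 3 + 3 + 5 + 1 + 4 = 23; their moment is 7·215 + 3·838 + 3·256 + 5·252 + 1·241 + 4·593 = 8660.
For the centroid to hit 672: (8660 + w·864) / (23 + w) = 672.
So w = (672·23 − 8660)/(864 − 672) = 6796/192 ≈ 35.40.

w ≈ 35.4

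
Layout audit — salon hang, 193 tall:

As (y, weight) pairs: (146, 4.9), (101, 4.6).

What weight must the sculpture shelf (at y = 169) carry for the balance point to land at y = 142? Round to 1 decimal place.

Fixed elements: Σw = 4.9 + 4.6 = 9.5, Σw·y = 4.9·146 + 4.6·101 = 1180.0.
Set Σw·y/Σw = 142: (1180.0 + 169w) = 142·(9.5 + w).
So w = (142·9.5 − 1180.0)/(169 − 142) = 169.0/27 ≈ 6.26.

w ≈ 6.3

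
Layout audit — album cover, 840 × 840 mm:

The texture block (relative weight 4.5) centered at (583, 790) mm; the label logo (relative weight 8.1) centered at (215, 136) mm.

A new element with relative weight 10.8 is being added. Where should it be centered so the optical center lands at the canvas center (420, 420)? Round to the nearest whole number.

(506, 479)

New total weight: (4.5 + 8.1) + 10.8 = 23.4.
x: need Σw·x = 23.4·420 = 9828.0. Existing = 4.5·583 + 8.1·215 = 4365.0. Remainder 5463.0 / 10.8 ≈ 505.83.
y: need Σw·y = 23.4·420 = 9828.0. Existing = 4.5·790 + 8.1·136 = 4656.6. Remainder 5171.4 / 10.8 ≈ 478.83.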